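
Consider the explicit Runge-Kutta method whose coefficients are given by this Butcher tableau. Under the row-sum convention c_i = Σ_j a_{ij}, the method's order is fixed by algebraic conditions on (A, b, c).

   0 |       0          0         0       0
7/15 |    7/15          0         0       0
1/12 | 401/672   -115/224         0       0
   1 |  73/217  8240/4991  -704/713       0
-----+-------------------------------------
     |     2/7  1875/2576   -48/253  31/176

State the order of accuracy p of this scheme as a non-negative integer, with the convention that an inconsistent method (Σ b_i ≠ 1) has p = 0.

4

b = (2/7, 1875/2576, -48/253, 31/176)
c = (0, 7/15, 1/12, 1)
Ac = (0, 0, -23/96, 64/93)
Σ b_i: 2/7·1 + 1875/2576·1 + (-48/253)·1 + 31/176·1 = 1 ✓
b·c: 1875/2576·7/15 + (-48/253)·1/12 + 31/176·1 = 1/2 ✓
b·c²: 1875/2576·49/225 + (-48/253)·1/144 + 31/176·1 = 1/3 ✓
b·Ac: (-48/253)·(-23/96) + 31/176·64/93 = 1/6 ✓
b·c³: 1875/2576·343/3375 + (-48/253)·1/1728 + 31/176·1 = 1/4 ✓
b·(c∘Ac): (-48/253)·(-23/1152) + 31/176·64/93 = 1/8 ✓
b·Ac²: (-48/253)·(-161/1440) + 31/176·164/465 = 1/12 ✓
b·A²c: 31/176·22/93 = 1/24 ✓; 4 stages ⇒ order 4.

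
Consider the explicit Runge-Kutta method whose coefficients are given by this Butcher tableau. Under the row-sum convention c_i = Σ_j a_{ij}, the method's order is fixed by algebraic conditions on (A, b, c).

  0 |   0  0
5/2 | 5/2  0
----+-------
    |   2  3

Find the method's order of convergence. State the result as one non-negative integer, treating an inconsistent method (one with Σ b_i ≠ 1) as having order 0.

0

b = (2, 3)
c = (0, 5/2)
Σ b_i: 2·1 + 3·1 = 5 ≠ 1 ⇒ order 0.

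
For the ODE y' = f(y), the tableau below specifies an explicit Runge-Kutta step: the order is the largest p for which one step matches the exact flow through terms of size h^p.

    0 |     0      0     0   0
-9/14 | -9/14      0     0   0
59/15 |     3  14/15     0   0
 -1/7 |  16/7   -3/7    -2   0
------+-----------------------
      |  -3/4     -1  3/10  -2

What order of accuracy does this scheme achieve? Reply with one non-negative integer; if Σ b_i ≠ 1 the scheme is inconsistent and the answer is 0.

0

b = (-3/4, -1, 3/10, -2)
c = (0, -9/14, 59/15, -1/7)
Ac = (0, 0, -3/5, -11159/1470)
Σ b_i: (-3/4)·1 + (-1)·1 + 3/10·1 + (-2)·1 = -69/20 ≠ 1 ⇒ order 0.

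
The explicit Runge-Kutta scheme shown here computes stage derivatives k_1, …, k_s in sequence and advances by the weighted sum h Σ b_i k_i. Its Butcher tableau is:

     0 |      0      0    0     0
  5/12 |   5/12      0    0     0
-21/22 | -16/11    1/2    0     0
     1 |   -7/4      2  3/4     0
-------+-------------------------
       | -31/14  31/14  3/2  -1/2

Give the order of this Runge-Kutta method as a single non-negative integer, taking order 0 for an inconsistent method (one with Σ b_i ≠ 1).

b = (-31/14, 31/14, 3/2, -1/2)
c = (0, 5/12, -21/22, 1)
Ac = (0, 0, 5/24, 31/264)
Σ b_i: (-31/14)·1 + 31/14·1 + 3/2·1 + (-1/2)·1 = 1 ✓
b·c: 31/14·5/12 + 3/2·(-21/22) + (-1/2)·1 = -1865/1848 ≠ 1/2 ⇒ order 1.

1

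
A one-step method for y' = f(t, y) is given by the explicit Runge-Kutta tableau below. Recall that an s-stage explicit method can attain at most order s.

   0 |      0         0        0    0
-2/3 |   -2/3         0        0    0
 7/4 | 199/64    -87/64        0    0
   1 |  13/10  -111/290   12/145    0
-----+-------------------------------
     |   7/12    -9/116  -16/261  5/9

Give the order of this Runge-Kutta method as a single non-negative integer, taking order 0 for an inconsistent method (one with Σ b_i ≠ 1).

b = (7/12, -9/116, -16/261, 5/9)
c = (0, -2/3, 7/4, 1)
Ac = (0, 0, 29/32, 2/5)
Σ b_i: 7/12·1 + (-9/116)·1 + (-16/261)·1 + 5/9·1 = 1 ✓
b·c: (-9/116)·(-2/3) + (-16/261)·7/4 + 5/9·1 = 1/2 ✓
b·c²: (-9/116)·4/9 + (-16/261)·49/16 + 5/9·1 = 1/3 ✓
b·Ac: (-16/261)·29/32 + 5/9·2/5 = 1/6 ✓
b·c³: (-9/116)·(-8/27) + (-16/261)·343/64 + 5/9·1 = 1/4 ✓
b·(c∘Ac): (-16/261)·203/128 + 5/9·2/5 = 1/8 ✓
b·Ac²: (-16/261)·(-29/48) + 5/9·1/12 = 1/12 ✓
b·A²c: 5/9·3/40 = 1/24 ✓; 4 stages ⇒ order 4.

4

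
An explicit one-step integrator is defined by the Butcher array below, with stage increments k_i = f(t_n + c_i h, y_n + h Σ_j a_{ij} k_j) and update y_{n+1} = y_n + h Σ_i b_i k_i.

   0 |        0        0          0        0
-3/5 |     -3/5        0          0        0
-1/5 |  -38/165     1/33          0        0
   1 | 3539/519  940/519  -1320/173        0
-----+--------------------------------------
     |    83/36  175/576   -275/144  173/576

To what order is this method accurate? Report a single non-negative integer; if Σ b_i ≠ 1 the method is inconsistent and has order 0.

4

b = (83/36, 175/576, -275/144, 173/576)
c = (0, -3/5, -1/5, 1)
Ac = (0, 0, -1/55, 76/173)
Σ b_i: 83/36·1 + 175/576·1 + (-275/144)·1 + 173/576·1 = 1 ✓
b·c: 175/576·(-3/5) + (-275/144)·(-1/5) + 173/576·1 = 1/2 ✓
b·c²: 175/576·9/25 + (-275/144)·1/25 + 173/576·1 = 1/3 ✓
b·Ac: (-275/144)·(-1/55) + 173/576·76/173 = 1/6 ✓
b·c³: 175/576·(-27/125) + (-275/144)·(-1/125) + 173/576·1 = 1/4 ✓
b·(c∘Ac): (-275/144)·1/275 + 173/576·76/173 = 1/8 ✓
b·Ac²: (-275/144)·3/275 + 173/576·60/173 = 1/12 ✓
b·A²c: 173/576·24/173 = 1/24 ✓; 4 stages ⇒ order 4.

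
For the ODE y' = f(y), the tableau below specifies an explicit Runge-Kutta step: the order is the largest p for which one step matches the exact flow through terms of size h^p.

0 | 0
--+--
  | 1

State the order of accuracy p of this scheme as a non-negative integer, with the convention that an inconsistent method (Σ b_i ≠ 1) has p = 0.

1

b = (1)
c = (0)
Σ b_i: 1·1 = 1 ✓; 1 stage ⇒ order 1.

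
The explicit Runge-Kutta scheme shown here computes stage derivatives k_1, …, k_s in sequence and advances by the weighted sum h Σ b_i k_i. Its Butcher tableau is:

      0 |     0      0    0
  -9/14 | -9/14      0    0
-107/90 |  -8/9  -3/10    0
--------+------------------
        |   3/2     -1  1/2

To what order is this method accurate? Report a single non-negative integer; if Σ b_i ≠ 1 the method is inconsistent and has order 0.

b = (3/2, -1, 1/2)
c = (0, -9/14, -107/90)
Ac = (0, 0, 27/140)
Σ b_i: 3/2·1 + (-1)·1 + 1/2·1 = 1 ✓
b·c: (-1)·(-9/14) + 1/2·(-107/90) = 61/1260 ≠ 1/2 ⇒ order 1.

1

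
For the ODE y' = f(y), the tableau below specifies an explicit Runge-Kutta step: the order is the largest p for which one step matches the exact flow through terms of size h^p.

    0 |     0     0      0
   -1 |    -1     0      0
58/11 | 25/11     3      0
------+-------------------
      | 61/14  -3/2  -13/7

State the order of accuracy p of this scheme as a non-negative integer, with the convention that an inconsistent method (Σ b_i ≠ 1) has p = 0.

1

b = (61/14, -3/2, -13/7)
c = (0, -1, 58/11)
Ac = (0, 0, -3)
Σ b_i: 61/14·1 + (-3/2)·1 + (-13/7)·1 = 1 ✓
b·c: (-3/2)·(-1) + (-13/7)·58/11 = -1277/154 ≠ 1/2 ⇒ order 1.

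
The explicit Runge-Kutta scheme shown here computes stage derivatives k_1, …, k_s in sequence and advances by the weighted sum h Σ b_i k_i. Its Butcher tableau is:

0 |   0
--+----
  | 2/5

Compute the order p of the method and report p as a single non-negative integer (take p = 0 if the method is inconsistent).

b = (2/5)
c = (0)
Σ b_i: 2/5·1 = 2/5 ≠ 1 ⇒ order 0.

0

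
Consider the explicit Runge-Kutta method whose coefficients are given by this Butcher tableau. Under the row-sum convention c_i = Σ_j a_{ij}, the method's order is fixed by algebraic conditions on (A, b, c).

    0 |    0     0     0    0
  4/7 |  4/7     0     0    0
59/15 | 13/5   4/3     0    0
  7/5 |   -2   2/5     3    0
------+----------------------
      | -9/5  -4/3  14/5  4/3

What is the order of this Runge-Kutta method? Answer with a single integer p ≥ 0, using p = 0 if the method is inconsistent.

b = (-9/5, -4/3, 14/5, 4/3)
c = (0, 4/7, 59/15, 7/5)
Ac = (0, 0, 16/21, 421/35)
Σ b_i: (-9/5)·1 + (-4/3)·1 + 14/5·1 + 4/3·1 = 1 ✓
b·c: (-4/3)·4/7 + 14/5·59/15 + 4/3·7/5 = 6362/525 ≠ 1/2 ⇒ order 1.

1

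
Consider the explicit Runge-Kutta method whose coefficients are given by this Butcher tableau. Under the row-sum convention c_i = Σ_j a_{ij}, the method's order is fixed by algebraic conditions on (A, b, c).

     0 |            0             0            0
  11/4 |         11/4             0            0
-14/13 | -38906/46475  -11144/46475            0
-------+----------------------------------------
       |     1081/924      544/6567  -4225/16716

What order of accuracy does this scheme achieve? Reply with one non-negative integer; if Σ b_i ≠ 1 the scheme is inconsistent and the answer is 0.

b = (1081/924, 544/6567, -4225/16716)
c = (0, 11/4, -14/13)
Ac = (0, 0, -2786/4225)
Σ b_i: 1081/924·1 + 544/6567·1 + (-4225/16716)·1 = 1 ✓
b·c: 544/6567·11/4 + (-4225/16716)·(-14/13) = 1/2 ✓
b·c²: 544/6567·121/16 + (-4225/16716)·196/169 = 1/3 ✓
b·Ac: (-4225/16716)·(-2786/4225) = 1/6 ✓; 3 stages ⇒ order 3.

3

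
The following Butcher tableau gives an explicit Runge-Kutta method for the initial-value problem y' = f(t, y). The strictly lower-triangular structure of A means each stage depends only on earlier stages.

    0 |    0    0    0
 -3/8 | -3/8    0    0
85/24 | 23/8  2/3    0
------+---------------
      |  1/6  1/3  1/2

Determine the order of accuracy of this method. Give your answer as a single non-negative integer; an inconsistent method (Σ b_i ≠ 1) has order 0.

1

b = (1/6, 1/3, 1/2)
c = (0, -3/8, 85/24)
Ac = (0, 0, -1/4)
Σ b_i: 1/6·1 + 1/3·1 + 1/2·1 = 1 ✓
b·c: 1/3·(-3/8) + 1/2·85/24 = 79/48 ≠ 1/2 ⇒ order 1.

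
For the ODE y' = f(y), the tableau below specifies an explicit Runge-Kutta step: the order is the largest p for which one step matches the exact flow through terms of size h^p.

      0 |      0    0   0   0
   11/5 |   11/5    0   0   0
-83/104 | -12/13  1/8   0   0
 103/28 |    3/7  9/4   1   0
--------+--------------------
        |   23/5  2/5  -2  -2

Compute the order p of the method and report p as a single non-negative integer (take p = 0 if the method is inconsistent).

1

b = (23/5, 2/5, -2, -2)
c = (0, 11/5, -83/104, 103/28)
Ac = (0, 0, 11/40, 2159/520)
Σ b_i: 23/5·1 + 2/5·1 + (-2)·1 + (-2)·1 = 1 ✓
b·c: 2/5·11/5 + (-2)·(-83/104) + (-2)·103/28 = -44417/9100 ≠ 1/2 ⇒ order 1.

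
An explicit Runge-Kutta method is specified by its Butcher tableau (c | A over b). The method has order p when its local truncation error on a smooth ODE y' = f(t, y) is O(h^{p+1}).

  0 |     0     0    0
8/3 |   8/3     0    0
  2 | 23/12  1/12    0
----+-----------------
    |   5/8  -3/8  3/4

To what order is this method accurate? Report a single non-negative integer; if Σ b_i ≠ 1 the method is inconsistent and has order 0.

b = (5/8, -3/8, 3/4)
c = (0, 8/3, 2)
Ac = (0, 0, 2/9)
Σ b_i: 5/8·1 + (-3/8)·1 + 3/4·1 = 1 ✓
b·c: (-3/8)·8/3 + 3/4·2 = 1/2 ✓
b·c²: (-3/8)·64/9 + 3/4·4 = 1/3 ✓
b·Ac: 3/4·2/9 = 1/6 ✓; 3 stages ⇒ order 3.

3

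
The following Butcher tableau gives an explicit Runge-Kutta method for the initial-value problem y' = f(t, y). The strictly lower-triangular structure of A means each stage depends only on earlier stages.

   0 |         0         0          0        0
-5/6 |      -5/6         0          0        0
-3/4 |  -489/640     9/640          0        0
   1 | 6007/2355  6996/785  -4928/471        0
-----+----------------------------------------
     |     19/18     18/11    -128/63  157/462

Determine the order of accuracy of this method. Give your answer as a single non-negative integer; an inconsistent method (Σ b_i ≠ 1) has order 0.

b = (19/18, 18/11, -128/63, 157/462)
c = (0, -5/6, -3/4, 1)
Ac = (0, 0, -3/256, 66/157)
Σ b_i: 19/18·1 + 18/11·1 + (-128/63)·1 + 157/462·1 = 1 ✓
b·c: 18/11·(-5/6) + (-128/63)·(-3/4) + 157/462·1 = 1/2 ✓
b·c²: 18/11·25/36 + (-128/63)·9/16 + 157/462·1 = 1/3 ✓
b·Ac: (-128/63)·(-3/256) + 157/462·66/157 = 1/6 ✓
b·c³: 18/11·(-125/216) + (-128/63)·(-27/64) + 157/462·1 = 1/4 ✓
b·(c∘Ac): (-128/63)·9/1024 + 157/462·66/157 = 1/8 ✓
b·Ac²: (-128/63)·5/512 + 157/462·143/471 = 1/12 ✓
b·A²c: 157/462·77/628 = 1/24 ✓; 4 stages ⇒ order 4.

4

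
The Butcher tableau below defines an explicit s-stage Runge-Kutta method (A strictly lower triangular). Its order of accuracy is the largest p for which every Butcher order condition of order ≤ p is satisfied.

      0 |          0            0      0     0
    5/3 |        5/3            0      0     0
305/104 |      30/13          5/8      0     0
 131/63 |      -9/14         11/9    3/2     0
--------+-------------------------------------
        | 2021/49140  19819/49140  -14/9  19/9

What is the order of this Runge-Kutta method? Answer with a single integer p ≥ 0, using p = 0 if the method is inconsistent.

2

b = (2021/49140, 19819/49140, -14/9, 19/9)
c = (0, 5/3, 305/104, 131/63)
Ac = (0, 0, 25/24, 36145/5616)
Σ b_i: 2021/49140·1 + 19819/49140·1 + (-14/9)·1 + 19/9·1 = 1 ✓
b·c: 19819/49140·5/3 + (-14/9)·305/104 + 19/9·131/63 = 1/2 ✓
b·c²: 19819/49140·25/9 + (-14/9)·93025/10816 + 19/9·17161/3969 = -604763023/193179168 ≠ 1/3 ⇒ order 2.
b·Ac: (-14/9)·25/24 + 19/9·36145/5616 = 604855/50544 ≠ 1/6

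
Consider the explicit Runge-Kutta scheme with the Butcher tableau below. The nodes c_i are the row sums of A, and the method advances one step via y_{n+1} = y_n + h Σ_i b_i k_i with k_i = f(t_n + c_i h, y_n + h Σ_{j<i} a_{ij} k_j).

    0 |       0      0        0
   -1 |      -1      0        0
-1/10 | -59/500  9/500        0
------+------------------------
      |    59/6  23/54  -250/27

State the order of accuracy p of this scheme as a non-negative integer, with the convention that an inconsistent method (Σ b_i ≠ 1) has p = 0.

b = (59/6, 23/54, -250/27)
c = (0, -1, -1/10)
Ac = (0, 0, -9/500)
Σ b_i: 59/6·1 + 23/54·1 + (-250/27)·1 = 1 ✓
b·c: 23/54·(-1) + (-250/27)·(-1/10) = 1/2 ✓
b·c²: 23/54·1 + (-250/27)·1/100 = 1/3 ✓
b·Ac: (-250/27)·(-9/500) = 1/6 ✓; 3 stages ⇒ order 3.

3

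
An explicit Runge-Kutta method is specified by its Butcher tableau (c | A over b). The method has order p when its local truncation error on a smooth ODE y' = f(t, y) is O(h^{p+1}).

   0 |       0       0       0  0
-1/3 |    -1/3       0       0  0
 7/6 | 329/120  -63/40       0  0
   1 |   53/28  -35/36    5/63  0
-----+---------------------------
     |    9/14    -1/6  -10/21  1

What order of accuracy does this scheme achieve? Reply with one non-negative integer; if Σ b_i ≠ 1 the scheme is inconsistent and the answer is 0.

b = (9/14, -1/6, -10/21, 1)
c = (0, -1/3, 7/6, 1)
Ac = (0, 0, 21/40, 5/12)
Σ b_i: 9/14·1 + (-1/6)·1 + (-10/21)·1 + 1·1 = 1 ✓
b·c: (-1/6)·(-1/3) + (-10/21)·7/6 + 1·1 = 1/2 ✓
b·c²: (-1/6)·1/9 + (-10/21)·49/36 + 1·1 = 1/3 ✓
b·Ac: (-10/21)·21/40 + 1·5/12 = 1/6 ✓
b·c³: (-1/6)·(-1/27) + (-10/21)·343/216 + 1·1 = 1/4 ✓
b·(c∘Ac): (-10/21)·49/80 + 1·5/12 = 1/8 ✓
b·Ac²: (-10/21)·(-7/40) = 1/12 ✓
b·A²c: 1·1/24 = 1/24 ✓; 4 stages ⇒ order 4.

4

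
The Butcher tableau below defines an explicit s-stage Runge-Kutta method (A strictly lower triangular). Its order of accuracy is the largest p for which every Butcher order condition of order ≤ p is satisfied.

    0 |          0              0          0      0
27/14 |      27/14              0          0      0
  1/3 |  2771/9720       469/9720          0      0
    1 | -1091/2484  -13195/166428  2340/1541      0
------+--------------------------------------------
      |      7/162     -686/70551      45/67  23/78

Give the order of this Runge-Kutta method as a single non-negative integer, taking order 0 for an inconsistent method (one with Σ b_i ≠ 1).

b = (7/162, -686/70551, 45/67, 23/78)
c = (0, 27/14, 1/3, 1)
Ac = (0, 0, 67/720, 65/184)
Σ b_i: 7/162·1 + (-686/70551)·1 + 45/67·1 + 23/78·1 = 1 ✓
b·c: (-686/70551)·27/14 + 45/67·1/3 + 23/78·1 = 1/2 ✓
b·c²: (-686/70551)·729/196 + 45/67·1/9 + 23/78·1 = 1/3 ✓
b·Ac: 45/67·67/720 + 23/78·65/184 = 1/6 ✓
b·c³: (-686/70551)·19683/2744 + 45/67·1/27 + 23/78·1 = 1/4 ✓
b·(c∘Ac): 45/67·67/2160 + 23/78·65/184 = 1/8 ✓
b·Ac²: 45/67·201/1120 + 23/78·(-325/2576) = 1/12 ✓
b·A²c: 23/78·13/92 = 1/24 ✓; 4 stages ⇒ order 4.

4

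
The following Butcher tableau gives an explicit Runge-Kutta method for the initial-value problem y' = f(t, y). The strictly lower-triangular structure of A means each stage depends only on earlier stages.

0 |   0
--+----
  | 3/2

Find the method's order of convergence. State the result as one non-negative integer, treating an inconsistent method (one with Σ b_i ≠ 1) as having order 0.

b = (3/2)
c = (0)
Σ b_i: 3/2·1 = 3/2 ≠ 1 ⇒ order 0.

0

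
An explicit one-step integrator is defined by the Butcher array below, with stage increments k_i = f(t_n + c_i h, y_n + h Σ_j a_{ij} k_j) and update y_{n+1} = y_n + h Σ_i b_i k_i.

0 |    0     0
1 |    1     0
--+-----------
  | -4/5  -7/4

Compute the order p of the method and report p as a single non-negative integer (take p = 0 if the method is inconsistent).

b = (-4/5, -7/4)
c = (0, 1)
Σ b_i: (-4/5)·1 + (-7/4)·1 = -51/20 ≠ 1 ⇒ order 0.

0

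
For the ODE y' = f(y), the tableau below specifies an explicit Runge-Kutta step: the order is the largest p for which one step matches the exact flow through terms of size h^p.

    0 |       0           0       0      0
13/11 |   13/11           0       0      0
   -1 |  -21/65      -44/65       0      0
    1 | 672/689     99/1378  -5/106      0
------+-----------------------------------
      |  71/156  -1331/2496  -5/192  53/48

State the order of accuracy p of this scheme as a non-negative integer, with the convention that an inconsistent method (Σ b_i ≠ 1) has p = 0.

4

b = (71/156, -1331/2496, -5/192, 53/48)
c = (0, 13/11, -1, 1)
Ac = (0, 0, -4/5, 7/53)
Σ b_i: 71/156·1 + (-1331/2496)·1 + (-5/192)·1 + 53/48·1 = 1 ✓
b·c: (-1331/2496)·13/11 + (-5/192)·(-1) + 53/48·1 = 1/2 ✓
b·c²: (-1331/2496)·169/121 + (-5/192)·1 + 53/48·1 = 1/3 ✓
b·Ac: (-5/192)·(-4/5) + 53/48·7/53 = 1/6 ✓
b·c³: (-1331/2496)·2197/1331 + (-5/192)·(-1) + 53/48·1 = 1/4 ✓
b·(c∘Ac): (-5/192)·4/5 + 53/48·7/53 = 1/8 ✓
b·Ac²: (-5/192)·(-52/55) + 53/48·31/583 = 1/12 ✓
b·A²c: 53/48·2/53 = 1/24 ✓; 4 stages ⇒ order 4.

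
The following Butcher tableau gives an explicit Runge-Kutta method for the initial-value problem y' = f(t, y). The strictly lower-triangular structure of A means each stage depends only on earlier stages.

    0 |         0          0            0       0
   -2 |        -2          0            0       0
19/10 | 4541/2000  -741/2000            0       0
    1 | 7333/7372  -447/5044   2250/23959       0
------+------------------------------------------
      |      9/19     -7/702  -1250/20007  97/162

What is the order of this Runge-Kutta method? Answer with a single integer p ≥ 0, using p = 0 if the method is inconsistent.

4

b = (9/19, -7/702, -1250/20007, 97/162)
c = (0, -2, 19/10, 1)
Ac = (0, 0, 741/1000, 69/194)
Σ b_i: 9/19·1 + (-7/702)·1 + (-1250/20007)·1 + 97/162·1 = 1 ✓
b·c: (-7/702)·(-2) + (-1250/20007)·19/10 + 97/162·1 = 1/2 ✓
b·c²: (-7/702)·4 + (-1250/20007)·361/100 + 97/162·1 = 1/3 ✓
b·Ac: (-1250/20007)·741/1000 + 97/162·69/194 = 1/6 ✓
b·c³: (-7/702)·(-8) + (-1250/20007)·6859/1000 + 97/162·1 = 1/4 ✓
b·(c∘Ac): (-1250/20007)·14079/10000 + 97/162·69/194 = 1/8 ✓
b·Ac²: (-1250/20007)·(-741/500) + 97/162·(-3/194) = 1/12 ✓
b·A²c: 97/162·27/388 = 1/24 ✓; 4 stages ⇒ order 4.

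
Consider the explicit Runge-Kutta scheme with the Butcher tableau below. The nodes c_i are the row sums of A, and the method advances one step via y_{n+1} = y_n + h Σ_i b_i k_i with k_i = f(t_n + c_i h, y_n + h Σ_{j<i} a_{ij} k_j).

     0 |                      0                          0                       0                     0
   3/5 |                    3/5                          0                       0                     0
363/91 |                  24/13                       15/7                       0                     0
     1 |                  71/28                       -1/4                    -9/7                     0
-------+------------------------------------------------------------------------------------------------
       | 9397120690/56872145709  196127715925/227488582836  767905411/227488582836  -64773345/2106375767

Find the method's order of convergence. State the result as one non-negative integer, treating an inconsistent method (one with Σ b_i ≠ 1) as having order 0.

3

b = (9397120690/56872145709, 196127715925/227488582836, 767905411/227488582836, -64773345/2106375767)
c = (0, 3/5, 363/91, 1)
Ac = (0, 0, 9/7, -67251/12740)
Σ b_i: 9397120690/56872145709·1 + 196127715925/227488582836·1 + 767905411/227488582836·1 + (-64773345/2106375767)·1 = 1 ✓
b·c: 196127715925/227488582836·3/5 + 767905411/227488582836·363/91 + (-64773345/2106375767)·1 = 1/2 ✓
b·c²: 196127715925/227488582836·9/25 + 767905411/227488582836·131769/8281 + (-64773345/2106375767)·1 = 1/3 ✓
b·Ac: 767905411/227488582836·9/7 + (-64773345/2106375767)·(-67251/12740) = 1/6 ✓
b·c³: 196127715925/227488582836·27/125 + 767905411/227488582836·47832147/753571 + (-64773345/2106375767)·1 = 708705256761/1916801947970 ≠ 1/4 ⇒ order 3.
b·(c∘Ac): 767905411/227488582836·3267/637 + (-64773345/2106375767)·(-67251/12740) = 756774725/4212751534 ≠ 1/8
b·Ac²: 767905411/227488582836·27/35 + (-64773345/2106375767)·(-119113803/5796700) = 1216200090977/1916801947970 ≠ 1/12
b·A²c: (-64773345/2106375767)·(-81/49) = 107074305/2106375767 ≠ 1/24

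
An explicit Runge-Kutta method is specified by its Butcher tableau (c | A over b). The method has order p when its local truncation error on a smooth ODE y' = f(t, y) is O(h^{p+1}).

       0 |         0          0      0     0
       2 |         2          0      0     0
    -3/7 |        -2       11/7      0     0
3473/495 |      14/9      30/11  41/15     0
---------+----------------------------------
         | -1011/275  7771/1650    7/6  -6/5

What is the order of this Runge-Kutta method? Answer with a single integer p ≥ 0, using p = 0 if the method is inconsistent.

b = (-1011/275, 7771/1650, 7/6, -6/5)
c = (0, 2, -3/7, 3473/495)
Ac = (0, 0, 22/7, 1649/385)
Σ b_i: (-1011/275)·1 + 7771/1650·1 + 7/6·1 + (-6/5)·1 = 1 ✓
b·c: 7771/1650·2 + 7/6·(-3/7) + (-6/5)·3473/495 = 1/2 ✓
b·c²: 7771/1650·4 + 7/6·9/49 + (-6/5)·12061729/245025 = -228797227/5717250 ≠ 1/3 ⇒ order 2.
b·Ac: 7/6·22/7 + (-6/5)·1649/385 = -8507/5775 ≠ 1/6

2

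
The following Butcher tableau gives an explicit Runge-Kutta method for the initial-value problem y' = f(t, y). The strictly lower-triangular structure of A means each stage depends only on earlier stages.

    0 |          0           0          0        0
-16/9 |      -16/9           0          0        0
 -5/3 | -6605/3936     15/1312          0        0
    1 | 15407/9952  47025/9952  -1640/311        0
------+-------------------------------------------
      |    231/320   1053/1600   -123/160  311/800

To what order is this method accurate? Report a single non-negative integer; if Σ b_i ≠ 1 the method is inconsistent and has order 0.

b = (231/320, 1053/1600, -123/160, 311/800)
c = (0, -16/9, -5/3, 1)
Ac = (0, 0, -5/246, 725/1866)
Σ b_i: 231/320·1 + 1053/1600·1 + (-123/160)·1 + 311/800·1 = 1 ✓
b·c: 1053/1600·(-16/9) + (-123/160)·(-5/3) + 311/800·1 = 1/2 ✓
b·c²: 1053/1600·256/81 + (-123/160)·25/9 + 311/800·1 = 1/3 ✓
b·Ac: (-123/160)·(-5/246) + 311/800·725/1866 = 1/6 ✓
b·c³: 1053/1600·(-4096/729) + (-123/160)·(-125/27) + 311/800·1 = 1/4 ✓
b·(c∘Ac): (-123/160)·25/738 + 311/800·725/1866 = 1/8 ✓
b·Ac²: (-123/160)·40/1107 + 311/800·800/2799 = 1/12 ✓
b·A²c: 311/800·100/933 = 1/24 ✓; 4 stages ⇒ order 4.

4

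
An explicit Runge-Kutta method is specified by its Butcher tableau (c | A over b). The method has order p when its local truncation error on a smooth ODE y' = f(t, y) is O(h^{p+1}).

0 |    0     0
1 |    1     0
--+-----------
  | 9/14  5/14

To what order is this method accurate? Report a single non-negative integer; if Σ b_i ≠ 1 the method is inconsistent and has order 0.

b = (9/14, 5/14)
c = (0, 1)
Σ b_i: 9/14·1 + 5/14·1 = 1 ✓
b·c: 5/14·1 = 5/14 ≠ 1/2 ⇒ order 1.

1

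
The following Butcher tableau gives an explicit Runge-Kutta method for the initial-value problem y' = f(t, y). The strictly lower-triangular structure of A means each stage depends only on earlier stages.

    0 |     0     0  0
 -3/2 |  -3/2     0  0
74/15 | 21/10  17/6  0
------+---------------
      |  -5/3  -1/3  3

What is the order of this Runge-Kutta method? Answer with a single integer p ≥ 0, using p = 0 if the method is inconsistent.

b = (-5/3, -1/3, 3)
c = (0, -3/2, 74/15)
Ac = (0, 0, -17/4)
Σ b_i: (-5/3)·1 + (-1/3)·1 + 3·1 = 1 ✓
b·c: (-1/3)·(-3/2) + 3·74/15 = 153/10 ≠ 1/2 ⇒ order 1.

1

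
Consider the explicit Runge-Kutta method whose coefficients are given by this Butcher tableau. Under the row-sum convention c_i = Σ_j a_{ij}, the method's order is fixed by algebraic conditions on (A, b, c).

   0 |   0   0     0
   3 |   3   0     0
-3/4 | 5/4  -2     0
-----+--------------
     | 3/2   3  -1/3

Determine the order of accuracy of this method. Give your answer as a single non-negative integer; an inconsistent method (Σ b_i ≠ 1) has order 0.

b = (3/2, 3, -1/3)
c = (0, 3, -3/4)
Ac = (0, 0, -6)
Σ b_i: 3/2·1 + 3·1 + (-1/3)·1 = 25/6 ≠ 1 ⇒ order 0.

0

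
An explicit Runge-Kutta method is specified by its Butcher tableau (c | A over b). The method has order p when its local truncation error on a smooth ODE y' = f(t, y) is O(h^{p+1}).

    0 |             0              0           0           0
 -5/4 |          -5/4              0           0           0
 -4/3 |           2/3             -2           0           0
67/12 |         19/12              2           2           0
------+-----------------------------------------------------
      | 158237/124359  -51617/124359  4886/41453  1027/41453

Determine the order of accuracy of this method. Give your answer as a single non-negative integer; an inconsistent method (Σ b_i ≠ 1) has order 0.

b = (158237/124359, -51617/124359, 4886/41453, 1027/41453)
c = (0, -5/4, -4/3, 67/12)
Ac = (0, 0, 5/2, -31/6)
Σ b_i: 158237/124359·1 + (-51617/124359)·1 + 4886/41453·1 + 1027/41453·1 = 1 ✓
b·c: (-51617/124359)·(-5/4) + 4886/41453·(-4/3) + 1027/41453·67/12 = 1/2 ✓
b·c²: (-51617/124359)·25/16 + 4886/41453·16/9 + 1027/41453·4489/144 = 1/3 ✓
b·Ac: 4886/41453·5/2 + 1027/41453·(-31/6) = 1/6 ✓
b·c³: (-51617/124359)·(-125/64) + 4886/41453·(-64/27) + 1027/41453·300763/1728 = 173469835/35815392 ≠ 1/4 ⇒ order 3.
b·(c∘Ac): 4886/41453·(-10/3) + 1027/41453·(-2077/72) = -3305719/2984616 ≠ 1/8
b·Ac²: 4886/41453·(-25/8) + 1027/41453·481/72 = -605363/2984616 ≠ 1/12
b·A²c: 1027/41453·5 = 5135/41453 ≠ 1/24

3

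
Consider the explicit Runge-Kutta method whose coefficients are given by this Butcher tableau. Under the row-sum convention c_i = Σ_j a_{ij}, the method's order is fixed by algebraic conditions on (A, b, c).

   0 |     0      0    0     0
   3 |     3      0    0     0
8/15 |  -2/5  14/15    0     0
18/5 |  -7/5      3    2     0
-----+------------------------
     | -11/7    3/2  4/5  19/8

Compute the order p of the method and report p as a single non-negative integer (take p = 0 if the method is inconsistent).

0

b = (-11/7, 3/2, 4/5, 19/8)
c = (0, 3, 8/15, 18/5)
Ac = (0, 0, 14/5, 151/15)
Σ b_i: (-11/7)·1 + 3/2·1 + 4/5·1 + 19/8·1 = 869/280 ≠ 1 ⇒ order 0.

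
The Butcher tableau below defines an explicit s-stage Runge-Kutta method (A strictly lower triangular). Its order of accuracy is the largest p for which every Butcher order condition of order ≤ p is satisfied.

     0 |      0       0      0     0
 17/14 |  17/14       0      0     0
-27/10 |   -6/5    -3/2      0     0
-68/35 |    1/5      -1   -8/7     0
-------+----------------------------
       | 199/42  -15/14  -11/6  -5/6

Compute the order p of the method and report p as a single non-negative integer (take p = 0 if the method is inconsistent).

1

b = (199/42, -15/14, -11/6, -5/6)
c = (0, 17/14, -27/10, -68/35)
Ac = (0, 0, -51/28, 131/70)
Σ b_i: 199/42·1 + (-15/14)·1 + (-11/6)·1 + (-5/6)·1 = 1 ✓
b·c: (-15/14)·17/14 + (-11/6)·(-27/10) + (-5/6)·(-68/35) = 3872/735 ≠ 1/2 ⇒ order 1.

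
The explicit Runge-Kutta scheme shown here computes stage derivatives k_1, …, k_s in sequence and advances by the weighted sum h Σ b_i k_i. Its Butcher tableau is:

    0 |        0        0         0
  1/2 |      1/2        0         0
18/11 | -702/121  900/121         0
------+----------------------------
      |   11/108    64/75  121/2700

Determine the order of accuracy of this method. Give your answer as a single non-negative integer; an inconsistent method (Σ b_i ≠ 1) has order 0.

3

b = (11/108, 64/75, 121/2700)
c = (0, 1/2, 18/11)
Ac = (0, 0, 450/121)
Σ b_i: 11/108·1 + 64/75·1 + 121/2700·1 = 1 ✓
b·c: 64/75·1/2 + 121/2700·18/11 = 1/2 ✓
b·c²: 64/75·1/4 + 121/2700·324/121 = 1/3 ✓
b·Ac: 121/2700·450/121 = 1/6 ✓; 3 stages ⇒ order 3.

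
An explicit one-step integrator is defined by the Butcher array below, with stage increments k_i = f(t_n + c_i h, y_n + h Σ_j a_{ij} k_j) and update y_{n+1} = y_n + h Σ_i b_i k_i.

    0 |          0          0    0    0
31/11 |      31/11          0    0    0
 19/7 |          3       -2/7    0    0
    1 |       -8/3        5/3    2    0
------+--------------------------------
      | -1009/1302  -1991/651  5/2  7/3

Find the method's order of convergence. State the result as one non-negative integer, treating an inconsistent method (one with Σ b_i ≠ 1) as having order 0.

2

b = (-1009/1302, -1991/651, 5/2, 7/3)
c = (0, 31/11, 19/7, 1)
Ac = (0, 0, -62/77, 2339/231)
Σ b_i: (-1009/1302)·1 + (-1991/651)·1 + 5/2·1 + 7/3·1 = 1 ✓
b·c: (-1991/651)·31/11 + 5/2·19/7 + 7/3·1 = 1/2 ✓
b·c²: (-1991/651)·961/121 + 5/2·361/49 + 7/3·1 = -11443/3234 ≠ 1/3 ⇒ order 2.
b·Ac: 5/2·(-62/77) + 7/3·2339/231 = 14978/693 ≠ 1/6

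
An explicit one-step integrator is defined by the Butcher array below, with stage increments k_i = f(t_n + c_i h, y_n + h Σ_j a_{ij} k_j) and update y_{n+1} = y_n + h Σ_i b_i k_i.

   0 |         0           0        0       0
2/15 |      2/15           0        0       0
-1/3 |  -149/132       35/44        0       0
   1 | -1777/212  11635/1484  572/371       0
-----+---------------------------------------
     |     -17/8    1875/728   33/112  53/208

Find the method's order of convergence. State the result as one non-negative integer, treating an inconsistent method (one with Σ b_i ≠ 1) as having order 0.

b = (-17/8, 1875/728, 33/112, 53/208)
c = (0, 2/15, -1/3, 1)
Ac = (0, 0, 7/66, 169/318)
Σ b_i: (-17/8)·1 + 1875/728·1 + 33/112·1 + 53/208·1 = 1 ✓
b·c: 1875/728·2/15 + 33/112·(-1/3) + 53/208·1 = 1/2 ✓
b·c²: 1875/728·4/225 + 33/112·1/9 + 53/208·1 = 1/3 ✓
b·Ac: 33/112·7/66 + 53/208·169/318 = 1/6 ✓
b·c³: 1875/728·8/3375 + 33/112·(-1/27) + 53/208·1 = 1/4 ✓
b·(c∘Ac): 33/112·(-7/198) + 53/208·169/318 = 1/8 ✓
b·Ac²: 33/112·7/495 + 53/208·247/795 = 1/12 ✓
b·A²c: 53/208·26/159 = 1/24 ✓; 4 stages ⇒ order 4.

4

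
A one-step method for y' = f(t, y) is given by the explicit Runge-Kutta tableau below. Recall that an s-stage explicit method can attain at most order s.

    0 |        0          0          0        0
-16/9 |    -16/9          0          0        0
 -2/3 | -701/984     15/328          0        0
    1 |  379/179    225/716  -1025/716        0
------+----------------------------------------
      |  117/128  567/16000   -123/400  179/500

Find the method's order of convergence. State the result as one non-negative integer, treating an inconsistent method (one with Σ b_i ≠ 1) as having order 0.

4

b = (117/128, 567/16000, -123/400, 179/500)
c = (0, -16/9, -2/3, 1)
Ac = (0, 0, -10/123, 425/1074)
Σ b_i: 117/128·1 + 567/16000·1 + (-123/400)·1 + 179/500·1 = 1 ✓
b·c: 567/16000·(-16/9) + (-123/400)·(-2/3) + 179/500·1 = 1/2 ✓
b·c²: 567/16000·256/81 + (-123/400)·4/9 + 179/500·1 = 1/3 ✓
b·Ac: (-123/400)·(-10/123) + 179/500·425/1074 = 1/6 ✓
b·c³: 567/16000·(-4096/729) + (-123/400)·(-8/27) + 179/500·1 = 1/4 ✓
b·(c∘Ac): (-123/400)·20/369 + 179/500·425/1074 = 1/8 ✓
b·Ac²: (-123/400)·160/1107 + 179/500·575/1611 = 1/12 ✓
b·A²c: 179/500·125/1074 = 1/24 ✓; 4 stages ⇒ order 4.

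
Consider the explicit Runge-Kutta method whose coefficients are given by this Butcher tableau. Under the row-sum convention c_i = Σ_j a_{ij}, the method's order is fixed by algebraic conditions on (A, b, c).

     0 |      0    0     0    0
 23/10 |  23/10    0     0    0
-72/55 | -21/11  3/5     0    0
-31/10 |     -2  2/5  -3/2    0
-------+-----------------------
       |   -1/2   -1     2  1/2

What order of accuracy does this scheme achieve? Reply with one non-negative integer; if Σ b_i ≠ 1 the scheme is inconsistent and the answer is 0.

1

b = (-1/2, -1, 2, 1/2)
c = (0, 23/10, -72/55, -31/10)
Ac = (0, 0, 69/50, 793/275)
Σ b_i: (-1/2)·1 + (-1)·1 + 2·1 + 1/2·1 = 1 ✓
b·c: (-1)·23/10 + 2·(-72/55) + 1/2·(-31/10) = -1423/220 ≠ 1/2 ⇒ order 1.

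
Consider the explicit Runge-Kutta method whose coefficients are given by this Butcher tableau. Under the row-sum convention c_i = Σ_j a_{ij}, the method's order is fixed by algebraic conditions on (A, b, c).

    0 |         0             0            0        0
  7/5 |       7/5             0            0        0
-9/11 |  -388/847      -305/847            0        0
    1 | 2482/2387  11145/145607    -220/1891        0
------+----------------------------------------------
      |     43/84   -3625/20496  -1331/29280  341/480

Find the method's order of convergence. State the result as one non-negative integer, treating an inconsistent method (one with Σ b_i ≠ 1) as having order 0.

b = (43/84, -3625/20496, -1331/29280, 341/480)
c = (0, 7/5, -9/11, 1)
Ac = (0, 0, -61/121, 69/341)
Σ b_i: 43/84·1 + (-3625/20496)·1 + (-1331/29280)·1 + 341/480·1 = 1 ✓
b·c: (-3625/20496)·7/5 + (-1331/29280)·(-9/11) + 341/480·1 = 1/2 ✓
b·c²: (-3625/20496)·49/25 + (-1331/29280)·81/121 + 341/480·1 = 1/3 ✓
b·Ac: (-1331/29280)·(-61/121) + 341/480·69/341 = 1/6 ✓
b·c³: (-3625/20496)·343/125 + (-1331/29280)·(-729/1331) + 341/480·1 = 1/4 ✓
b·(c∘Ac): (-1331/29280)·549/1331 + 341/480·69/341 = 1/8 ✓
b·Ac²: (-1331/29280)·(-427/605) + 341/480·123/1705 = 1/12 ✓
b·A²c: 341/480·20/341 = 1/24 ✓; 4 stages ⇒ order 4.

4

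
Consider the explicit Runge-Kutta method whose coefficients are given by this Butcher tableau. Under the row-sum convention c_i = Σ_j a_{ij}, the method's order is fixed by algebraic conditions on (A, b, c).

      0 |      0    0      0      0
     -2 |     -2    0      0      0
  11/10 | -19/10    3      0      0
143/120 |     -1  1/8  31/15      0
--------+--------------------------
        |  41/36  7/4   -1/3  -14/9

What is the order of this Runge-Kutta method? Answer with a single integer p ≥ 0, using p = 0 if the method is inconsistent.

1

b = (41/36, 7/4, -1/3, -14/9)
c = (0, -2, 11/10, 143/120)
Ac = (0, 0, -6, 607/300)
Σ b_i: 41/36·1 + 7/4·1 + (-1/3)·1 + (-14/9)·1 = 1 ✓
b·c: 7/4·(-2) + (-1/3)·11/10 + (-14/9)·143/120 = -3089/540 ≠ 1/2 ⇒ order 1.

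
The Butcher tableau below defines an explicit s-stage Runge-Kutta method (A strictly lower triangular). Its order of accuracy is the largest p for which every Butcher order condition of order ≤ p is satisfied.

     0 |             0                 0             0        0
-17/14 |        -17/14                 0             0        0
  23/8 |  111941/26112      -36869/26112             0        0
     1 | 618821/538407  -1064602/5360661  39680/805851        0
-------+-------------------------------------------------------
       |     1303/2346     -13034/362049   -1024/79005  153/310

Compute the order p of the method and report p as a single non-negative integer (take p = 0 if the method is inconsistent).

4

b = (1303/2346, -13034/362049, -1024/79005, 153/310)
c = (0, -17/14, 23/8, 1)
Ac = (0, 0, 5267/3072, 31/81)
Σ b_i: 1303/2346·1 + (-13034/362049)·1 + (-1024/79005)·1 + 153/310·1 = 1 ✓
b·c: (-13034/362049)·(-17/14) + (-1024/79005)·23/8 + 153/310·1 = 1/2 ✓
b·c²: (-13034/362049)·289/196 + (-1024/79005)·529/64 + 153/310·1 = 1/3 ✓
b·Ac: (-1024/79005)·5267/3072 + 153/310·31/81 = 1/6 ✓
b·c³: (-13034/362049)·(-4913/2744) + (-1024/79005)·12167/512 + 153/310·1 = 1/4 ✓
b·(c∘Ac): (-1024/79005)·121141/24576 + 153/310·31/81 = 1/8 ✓
b·Ac²: (-1024/79005)·(-89539/43008) + 153/310·2201/19278 = 1/12 ✓
b·A²c: 153/310·155/1836 = 1/24 ✓; 4 stages ⇒ order 4.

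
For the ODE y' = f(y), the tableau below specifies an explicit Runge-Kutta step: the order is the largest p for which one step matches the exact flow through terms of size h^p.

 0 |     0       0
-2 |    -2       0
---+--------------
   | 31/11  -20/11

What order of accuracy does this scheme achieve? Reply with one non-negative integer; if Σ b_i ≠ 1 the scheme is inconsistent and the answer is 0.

1

b = (31/11, -20/11)
c = (0, -2)
Σ b_i: 31/11·1 + (-20/11)·1 = 1 ✓
b·c: (-20/11)·(-2) = 40/11 ≠ 1/2 ⇒ order 1.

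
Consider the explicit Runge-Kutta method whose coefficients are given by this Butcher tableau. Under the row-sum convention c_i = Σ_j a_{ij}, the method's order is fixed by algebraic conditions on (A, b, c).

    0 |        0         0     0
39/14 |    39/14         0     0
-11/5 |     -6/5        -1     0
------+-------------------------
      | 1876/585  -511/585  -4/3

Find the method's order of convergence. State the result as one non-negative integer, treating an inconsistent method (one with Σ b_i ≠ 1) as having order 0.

b = (1876/585, -511/585, -4/3)
c = (0, 39/14, -11/5)
Ac = (0, 0, -39/14)
Σ b_i: 1876/585·1 + (-511/585)·1 + (-4/3)·1 = 1 ✓
b·c: (-511/585)·39/14 + (-4/3)·(-11/5) = 1/2 ✓
b·c²: (-511/585)·1521/196 + (-4/3)·121/25 = -27787/2100 ≠ 1/3 ⇒ order 2.
b·Ac: (-4/3)·(-39/14) = 26/7 ≠ 1/6

2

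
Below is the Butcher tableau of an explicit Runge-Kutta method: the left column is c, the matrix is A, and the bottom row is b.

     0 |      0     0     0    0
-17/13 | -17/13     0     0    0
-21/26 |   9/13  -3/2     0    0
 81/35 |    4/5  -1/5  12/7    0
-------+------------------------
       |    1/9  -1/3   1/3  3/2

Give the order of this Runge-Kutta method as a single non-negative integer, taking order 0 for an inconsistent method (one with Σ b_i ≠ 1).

0

b = (1/9, -1/3, 1/3, 3/2)
c = (0, -17/13, -21/26, 81/35)
Ac = (0, 0, 51/26, -73/65)
Σ b_i: 1/9·1 + (-1/3)·1 + 1/3·1 + 3/2·1 = 29/18 ≠ 1 ⇒ order 0.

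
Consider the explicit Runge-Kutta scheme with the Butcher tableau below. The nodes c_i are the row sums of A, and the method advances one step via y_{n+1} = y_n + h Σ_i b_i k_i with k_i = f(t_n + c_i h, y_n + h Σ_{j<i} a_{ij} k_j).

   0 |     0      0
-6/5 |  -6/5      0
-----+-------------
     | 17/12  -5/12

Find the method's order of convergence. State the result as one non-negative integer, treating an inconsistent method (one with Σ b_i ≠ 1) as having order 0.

2

b = (17/12, -5/12)
c = (0, -6/5)
Σ b_i: 17/12·1 + (-5/12)·1 = 1 ✓
b·c: (-5/12)·(-6/5) = 1/2 ✓; 2 stages ⇒ order 2.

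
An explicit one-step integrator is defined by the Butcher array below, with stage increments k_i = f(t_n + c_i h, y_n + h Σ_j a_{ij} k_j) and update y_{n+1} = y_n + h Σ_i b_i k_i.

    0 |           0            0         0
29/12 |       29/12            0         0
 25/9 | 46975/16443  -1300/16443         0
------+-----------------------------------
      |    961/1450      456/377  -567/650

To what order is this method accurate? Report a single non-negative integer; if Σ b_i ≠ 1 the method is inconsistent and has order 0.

b = (961/1450, 456/377, -567/650)
c = (0, 29/12, 25/9)
Ac = (0, 0, -325/1701)
Σ b_i: 961/1450·1 + 456/377·1 + (-567/650)·1 = 1 ✓
b·c: 456/377·29/12 + (-567/650)·25/9 = 1/2 ✓
b·c²: 456/377·841/144 + (-567/650)·625/81 = 1/3 ✓
b·Ac: (-567/650)·(-325/1701) = 1/6 ✓; 3 stages ⇒ order 3.

3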